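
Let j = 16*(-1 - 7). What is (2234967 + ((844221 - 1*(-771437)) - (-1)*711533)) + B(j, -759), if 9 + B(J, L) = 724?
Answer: 4562873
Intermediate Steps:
j = -128 (j = 16*(-8) = -128)
B(J, L) = 715 (B(J, L) = -9 + 724 = 715)
(2234967 + ((844221 - 1*(-771437)) - (-1)*711533)) + B(j, -759) = (2234967 + ((844221 - 1*(-771437)) - (-1)*711533)) + 715 = (2234967 + ((844221 + 771437) - 1*(-711533))) + 715 = (2234967 + (1615658 + 711533)) + 715 = (2234967 + 2327191) + 715 = 4562158 + 715 = 4562873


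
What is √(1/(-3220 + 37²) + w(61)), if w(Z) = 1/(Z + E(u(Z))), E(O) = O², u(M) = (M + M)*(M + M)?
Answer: I*√90840951516417095022/410058539967 ≈ 0.023243*I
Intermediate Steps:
u(M) = 4*M² (u(M) = (2*M)*(2*M) = 4*M²)
w(Z) = 1/(Z + 16*Z⁴) (w(Z) = 1/(Z + (4*Z²)²) = 1/(Z + 16*Z⁴))
√(1/(-3220 + 37²) + w(61)) = √(1/(-3220 + 37²) + 1/(61 + 16*61⁴)) = √(1/(-3220 + 1369) + 1/(61 + 16*13845841)) = √(1/(-1851) + 1/(61 + 221533456)) = √(-1/1851 + 1/221533517) = √(-221531666/410058539967) = I*√90840951516417095022/410058539967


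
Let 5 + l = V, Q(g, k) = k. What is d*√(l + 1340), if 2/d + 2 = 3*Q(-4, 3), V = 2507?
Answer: 2*√3842/7 ≈ 17.710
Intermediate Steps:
l = 2502 (l = -5 + 2507 = 2502)
d = 2/7 (d = 2/(-2 + 3*3) = 2/(-2 + 9) = 2/7 ≈ 0.28571)
d*√(l + 1340) = 2*√(2502 + 1340)/7 = 2*√3842/7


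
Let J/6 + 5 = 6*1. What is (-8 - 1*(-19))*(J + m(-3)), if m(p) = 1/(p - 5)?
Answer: 517/8 ≈ 64.625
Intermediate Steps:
m(p) = 1/(-5 + p)
J = 6 (J = -30 + 6*(6*1) = -30 + 6*6 = -30 + 36 = 6)
(-8 - 1*(-19))*(J + m(-3)) = (-8 - 1*(-19))*(6 + 1/(-5 - 3)) = (-8 + 19)*(6 + 1/(-8)) = 11*(6 - ⅛) = 11*(47/8) = 517/8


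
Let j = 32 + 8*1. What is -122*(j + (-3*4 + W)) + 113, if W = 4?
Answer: -3791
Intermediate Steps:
j = 40 (j = 32 + 8 = 40)
-122*(j + (-3*4 + W)) + 113 = -122*(40 + (-3*4 + 4)) + 113 = -122*(40 + (-12 + 4)) + 113 = -122*(40 - 8) + 113 = -122*32 + 113 = -3904 + 113 = -3791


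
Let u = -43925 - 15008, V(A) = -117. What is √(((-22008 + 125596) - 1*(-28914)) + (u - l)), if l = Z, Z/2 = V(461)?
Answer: √73803 ≈ 271.67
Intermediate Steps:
Z = -234 (Z = 2*(-117) = -234)
l = -234
u = -58933
√(((-22008 + 125596) - 1*(-28914)) + (u - l)) = √(((-22008 + 125596) - 1*(-28914)) + (-58933 - 1*(-234))) = √((103588 + 28914) + (-58933 + 234)) = √(132502 - 58699) = √73803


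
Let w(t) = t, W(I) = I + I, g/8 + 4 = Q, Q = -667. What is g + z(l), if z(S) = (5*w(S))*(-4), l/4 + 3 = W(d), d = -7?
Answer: -4008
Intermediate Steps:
g = -5368 (g = -32 + 8*(-667) = -32 - 5336 = -5368)
W(I) = 2*I
l = -68 (l = -12 + 4*(2*(-7)) = -12 + 4*(-14) = -12 - 56 = -68)
z(S) = -20*S (z(S) = (5*S)*(-4) = -20*S)
g + z(l) = -5368 - 20*(-68) = -5368 + 1360 = -4008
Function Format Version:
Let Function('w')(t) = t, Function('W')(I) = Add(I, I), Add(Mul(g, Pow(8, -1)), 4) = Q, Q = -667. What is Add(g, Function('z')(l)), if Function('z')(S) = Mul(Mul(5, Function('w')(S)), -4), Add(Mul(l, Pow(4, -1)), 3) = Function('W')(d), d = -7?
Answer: -4008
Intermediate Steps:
g = -5368 (g = Add(-32, Mul(8, -667)) = Add(-32, -5336) = -5368)
Function('W')(I) = Mul(2, I)
l = -68 (l = Add(-12, Mul(4, Mul(2, -7))) = Add(-12, Mul(4, -14)) = Add(-12, -56) = -68)
Function('z')(S) = Mul(-20, S) (Function('z')(S) = Mul(Mul(5, S), -4) = Mul(-20, S))
Add(g, Function('z')(l)) = Add(-5368, Mul(-20, -68)) = Add(-5368, 1360) = -4008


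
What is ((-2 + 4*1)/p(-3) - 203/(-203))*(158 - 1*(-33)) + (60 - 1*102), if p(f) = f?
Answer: 65/3 ≈ 21.667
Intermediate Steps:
((-2 + 4*1)/p(-3) - 203/(-203))*(158 - 1*(-33)) + (60 - 1*102) = ((-2 + 4*1)/(-3) - 203/(-203))*(158 - 1*(-33)) + (60 - 1*102) = ((-2 + 4)*(-⅓) - 203*(-1/203))*(158 + 33) + (60 - 102) = (2*(-⅓) + 1)*191 - 42 = (-⅔ + 1)*191 - 42 = (⅓)*191 - 42 = 191/3 - 42 = 65/3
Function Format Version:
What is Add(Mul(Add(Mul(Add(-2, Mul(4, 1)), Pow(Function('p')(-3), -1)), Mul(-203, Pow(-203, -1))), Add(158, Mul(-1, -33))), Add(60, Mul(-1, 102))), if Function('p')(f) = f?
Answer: Rational(65, 3) ≈ 21.667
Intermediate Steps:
Add(Mul(Add(Mul(Add(-2, Mul(4, 1)), Pow(Function('p')(-3), -1)), Mul(-203, Pow(-203, -1))), Add(158, Mul(-1, -33))), Add(60, Mul(-1, 102))) = Add(Mul(Add(Mul(Add(-2, Mul(4, 1)), Pow(-3, -1)), Mul(-203, Pow(-203, -1))), Add(158, Mul(-1, -33))), Add(60, Mul(-1, 102))) = Add(Mul(Add(Mul(Add(-2, 4), Rational(-1, 3)), Mul(-203, Rational(-1, 203))), Add(158, 33)), Add(60, -102)) = Add(Mul(Add(Mul(2, Rational(-1, 3)), 1), 191), -42) = Add(Mul(Add(Rational(-2, 3), 1), 191), -42) = Add(Mul(Rational(1, 3), 191), -42) = Add(Rational(191, 3), -42) = Rational(65, 3)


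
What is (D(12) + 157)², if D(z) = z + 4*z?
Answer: 47089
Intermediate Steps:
D(z) = 5*z
(D(12) + 157)² = (5*12 + 157)² = (60 + 157)² = 217² = 47089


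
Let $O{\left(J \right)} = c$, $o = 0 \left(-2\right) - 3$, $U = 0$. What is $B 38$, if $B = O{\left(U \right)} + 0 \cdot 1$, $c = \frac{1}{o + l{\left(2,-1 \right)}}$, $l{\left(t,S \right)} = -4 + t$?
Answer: $- \frac{38}{5} \approx -7.6$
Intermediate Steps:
$o = -3$ ($o = 0 - 3 = -3$)
$c = - \frac{1}{5}$ ($c = \frac{1}{-3 + \left(-4 + 2\right)} = \frac{1}{-3 - 2} = \frac{1}{-5} = - \frac{1}{5} \approx -0.2$)
$O{\left(J \right)} = - \frac{1}{5}$
$B = - \frac{1}{5}$ ($B = - \frac{1}{5} + 0 \cdot 1 = - \frac{1}{5} + 0 = - \frac{1}{5} \approx -0.2$)
$B 38 = \left(- \frac{1}{5}\right) 38 = - \frac{38}{5}$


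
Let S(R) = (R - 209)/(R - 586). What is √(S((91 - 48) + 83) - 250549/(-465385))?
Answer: 17*√1139864222805/21407710 ≈ 0.84782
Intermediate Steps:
S(R) = (-209 + R)/(-586 + R)
√(S((91 - 48) + 83) - 250549/(-465385)) = √((-209 + ((91 - 48) + 83))/(-586 + ((91 - 48) + 83)) - 250549/(-465385)) = √((-209 + (43 + 83))/(-586 + (43 + 83)) - 250549*(-1/465385)) = √((-209 + 126)/(-586 + 126) + 250549/465385) = √(-83/(-460) + 250549/465385) = √(-1/460*(-83) + 250549/465385) = √(83/460 + 250549/465385) = √(30775899/42815420) = 17*√1139864222805/21407710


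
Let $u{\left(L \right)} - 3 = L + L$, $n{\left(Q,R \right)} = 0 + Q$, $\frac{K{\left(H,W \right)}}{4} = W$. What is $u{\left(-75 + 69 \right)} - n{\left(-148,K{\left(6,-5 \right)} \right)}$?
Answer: $139$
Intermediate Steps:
$K{\left(H,W \right)} = 4 W$
$n{\left(Q,R \right)} = Q$
$u{\left(L \right)} = 3 + 2 L$ ($u{\left(L \right)} = 3 + \left(L + L\right) = 3 + 2 L$)
$u{\left(-75 + 69 \right)} - n{\left(-148,K{\left(6,-5 \right)} \right)} = \left(3 + 2 \left(-75 + 69\right)\right) - -148 = \left(3 + 2 \left(-6\right)\right) + 148 = \left(3 - 12\right) + 148 = -9 + 148 = 139$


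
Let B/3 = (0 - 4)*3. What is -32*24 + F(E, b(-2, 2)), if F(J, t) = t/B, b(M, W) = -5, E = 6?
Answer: -27643/36 ≈ -767.86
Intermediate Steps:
B = -36 (B = 3*((0 - 4)*3) = 3*(-4*3) = 3*(-12) = -36)
F(J, t) = -t/36 (F(J, t) = t/(-36) = t*(-1/36) = -t/36)
-32*24 + F(E, b(-2, 2)) = -32*24 - 1/36*(-5) = -768 + 5/36 = -27643/36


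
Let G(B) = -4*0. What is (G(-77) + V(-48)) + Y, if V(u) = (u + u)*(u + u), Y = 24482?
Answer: 33698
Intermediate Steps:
V(u) = 4*u² (V(u) = (2*u)*(2*u) = 4*u²)
G(B) = 0
(G(-77) + V(-48)) + Y = (0 + 4*(-48)²) + 24482 = (0 + 4*2304) + 24482 = (0 + 9216) + 24482 = 9216 + 24482 = 33698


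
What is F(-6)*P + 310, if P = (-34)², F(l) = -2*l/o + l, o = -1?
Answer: -20498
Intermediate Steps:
F(l) = 3*l (F(l) = -2*l/(-1) + l = -2*l*(-1) + l = -(-2)*l + l = 2*l + l = 3*l)
P = 1156
F(-6)*P + 310 = (3*(-6))*1156 + 310 = -18*1156 + 310 = -20808 + 310 = -20498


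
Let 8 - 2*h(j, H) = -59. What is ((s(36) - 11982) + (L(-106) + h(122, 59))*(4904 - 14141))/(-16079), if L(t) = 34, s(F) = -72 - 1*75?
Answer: 1271253/32158 ≈ 39.531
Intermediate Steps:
s(F) = -147 (s(F) = -72 - 75 = -147)
h(j, H) = 67/2 (h(j, H) = 4 - ½*(-59) = 4 + 59/2 = 67/2)
((s(36) - 11982) + (L(-106) + h(122, 59))*(4904 - 14141))/(-16079) = ((-147 - 11982) + (34 + 67/2)*(4904 - 14141))/(-16079) = (-12129 + (135/2)*(-9237))*(-1/16079) = (-12129 - 1246995/2)*(-1/16079) = -1271253/2*(-1/16079) = 1271253/32158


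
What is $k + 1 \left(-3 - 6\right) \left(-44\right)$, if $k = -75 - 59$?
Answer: $262$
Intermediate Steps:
$k = -134$
$k + 1 \left(-3 - 6\right) \left(-44\right) = -134 + 1 \left(-3 - 6\right) \left(-44\right) = -134 + 1 \left(-9\right) \left(-44\right) = -134 - -396 = -134 + 396 = 262$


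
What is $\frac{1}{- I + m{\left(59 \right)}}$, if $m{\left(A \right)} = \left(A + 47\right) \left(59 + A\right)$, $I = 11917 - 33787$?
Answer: $\frac{1}{34378} \approx 2.9088 \cdot 10^{-5}$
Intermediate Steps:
$I = -21870$
$m{\left(A \right)} = \left(47 + A\right) \left(59 + A\right)$
$\frac{1}{- I + m{\left(59 \right)}} = \frac{1}{\left(-1\right) \left(-21870\right) + \left(2773 + 59^{2} + 106 \cdot 59\right)} = \frac{1}{21870 + \left(2773 + 3481 + 6254\right)} = \frac{1}{21870 + 12508} = \frac{1}{34378}$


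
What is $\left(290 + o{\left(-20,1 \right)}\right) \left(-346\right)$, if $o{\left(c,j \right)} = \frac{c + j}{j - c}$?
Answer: $- \frac{2100566}{21} \approx -1.0003 \cdot 10^{5}$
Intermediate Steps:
$o{\left(c,j \right)} = \frac{c + j}{j - c}$
$\left(290 + o{\left(-20,1 \right)}\right) \left(-346\right) = \left(290 + \frac{\left(-1\right) \left(-20\right) - 1}{-20 - 1}\right) \left(-346\right) = \left(290 + \frac{20 - 1}{-20 - 1}\right) \left(-346\right) = \left(290 + \frac{1}{-21} \cdot 19\right) \left(-346\right) = \left(290 - \frac{19}{21}\right) \left(-346\right) = \frac{6071}{21} \left(-346\right) = - \frac{2100566}{21}$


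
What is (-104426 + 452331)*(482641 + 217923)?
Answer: 243729718420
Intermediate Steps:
(-104426 + 452331)*(482641 + 217923) = 347905*700564 = 243729718420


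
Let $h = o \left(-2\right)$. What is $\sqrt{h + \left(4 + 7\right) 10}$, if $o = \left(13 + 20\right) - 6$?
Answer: $2 \sqrt{14} \approx 7.4833$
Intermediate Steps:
$o = 27$ ($o = 33 - 6 = 27$)
$h = -54$ ($h = 27 \left(-2\right) = -54$)
$\sqrt{h + \left(4 + 7\right) 10} = \sqrt{-54 + \left(4 + 7\right) 10} = \sqrt{-54 + 11 \cdot 10} = \sqrt{-54 + 110} = \sqrt{56} = 2 \sqrt{14}$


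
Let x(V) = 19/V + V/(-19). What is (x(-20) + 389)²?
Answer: 21862283881/144400 ≈ 1.5140e+5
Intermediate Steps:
x(V) = 19/V - V/19 (x(V) = 19/V + V*(-1/19) = 19/V - V/19)
(x(-20) + 389)² = ((19/(-20) - 1/19*(-20)) + 389)² = ((19*(-1/20) + 20/19) + 389)² = ((-19/20 + 20/19) + 389)² = (39/380 + 389)² = (147859/380)² = 21862283881/144400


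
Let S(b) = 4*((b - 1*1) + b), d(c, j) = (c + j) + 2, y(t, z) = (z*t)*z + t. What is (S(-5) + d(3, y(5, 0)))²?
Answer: 1156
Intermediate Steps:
y(t, z) = t + t*z² (y(t, z) = (t*z)*z + t = t*z² + t = t + t*z²)
d(c, j) = 2 + c + j
S(b) = -4 + 8*b (S(b) = 4*((b - 1) + b) = 4*((-1 + b) + b) = 4*(-1 + 2*b) = -4 + 8*b)
(S(-5) + d(3, y(5, 0)))² = ((-4 + 8*(-5)) + (2 + 3 + 5*(1 + 0²)))² = ((-4 - 40) + (2 + 3 + 5*(1 + 0)))² = (-44 + (2 + 3 + 5*1))² = (-44 + (2 + 3 + 5))² = (-44 + 10)² = (-34)² = 1156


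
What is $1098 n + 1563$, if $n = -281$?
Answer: $-306975$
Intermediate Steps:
$1098 n + 1563 = 1098 \left(-281\right) + 1563 = -308538 + 1563 = -306975$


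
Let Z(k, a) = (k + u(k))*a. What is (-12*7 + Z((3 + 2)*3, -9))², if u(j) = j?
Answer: 125316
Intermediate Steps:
Z(k, a) = 2*a*k (Z(k, a) = (k + k)*a = (2*k)*a = 2*a*k)
(-12*7 + Z((3 + 2)*3, -9))² = (-12*7 + 2*(-9)*((3 + 2)*3))² = (-84 + 2*(-9)*(5*3))² = (-84 + 2*(-9)*15)² = (-84 - 270)² = (-354)² = 125316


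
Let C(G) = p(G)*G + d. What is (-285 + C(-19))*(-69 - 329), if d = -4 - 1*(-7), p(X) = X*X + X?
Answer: 2698440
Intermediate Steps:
p(X) = X + X² (p(X) = X² + X = X + X²)
d = 3 (d = -4 + 7 = 3)
C(G) = 3 + G²*(1 + G) (C(G) = (G*(1 + G))*G + 3 = G²*(1 + G) + 3 = 3 + G²*(1 + G))
(-285 + C(-19))*(-69 - 329) = (-285 + (3 + (-19)²*(1 - 19)))*(-69 - 329) = (-285 + (3 + 361*(-18)))*(-398) = (-285 + (3 - 6498))*(-398) = (-285 - 6495)*(-398) = -6780*(-398) = 2698440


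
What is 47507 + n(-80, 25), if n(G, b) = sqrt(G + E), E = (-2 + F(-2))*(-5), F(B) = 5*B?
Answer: 47507 + 2*I*sqrt(5) ≈ 47507.0 + 4.4721*I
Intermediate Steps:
E = 60 (E = (-2 + 5*(-2))*(-5) = (-2 - 10)*(-5) = -12*(-5) = 60)
n(G, b) = sqrt(60 + G) (n(G, b) = sqrt(G + 60) = sqrt(60 + G))
47507 + n(-80, 25) = 47507 + sqrt(60 - 80) = 47507 + sqrt(-20) = 47507 + 2*I*sqrt(5)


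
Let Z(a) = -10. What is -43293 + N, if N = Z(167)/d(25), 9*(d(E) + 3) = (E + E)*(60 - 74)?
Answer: -31473921/727 ≈ -43293.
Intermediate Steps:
d(E) = -3 - 28*E/9 (d(E) = -3 + ((E + E)*(60 - 74))/9 = -3 + ((2*E)*(-14))/9 = -3 + (-28*E)/9 = -3 - 28*E/9)
N = 90/727 (N = -10/(-3 - 28/9*25) = -10/(-3 - 700/9) = -10/(-727/9) = -10*(-9/727) = 90/727 ≈ 0.12380)
-43293 + N = -43293 + 90/727 = -31473921/727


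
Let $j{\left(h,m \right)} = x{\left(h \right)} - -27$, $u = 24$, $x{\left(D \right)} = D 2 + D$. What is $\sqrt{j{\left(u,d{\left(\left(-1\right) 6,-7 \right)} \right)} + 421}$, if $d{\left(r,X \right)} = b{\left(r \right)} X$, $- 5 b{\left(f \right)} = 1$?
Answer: $2 \sqrt{130} \approx 22.803$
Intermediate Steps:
$b{\left(f \right)} = - \frac{1}{5}$ ($b{\left(f \right)} = \left(- \frac{1}{5}\right) 1 = - \frac{1}{5}$)
$x{\left(D \right)} = 3 D$ ($x{\left(D \right)} = 2 D + D = 3 D$)
$d{\left(r,X \right)} = - \frac{X}{5}$
$j{\left(h,m \right)} = 27 + 3 h$ ($j{\left(h,m \right)} = 3 h - -27 = 3 h + 27 = 27 + 3 h$)
$\sqrt{j{\left(u,d{\left(\left(-1\right) 6,-7 \right)} \right)} + 421} = \sqrt{\left(27 + 3 \cdot 24\right) + 421} = \sqrt{\left(27 + 72\right) + 421} = \sqrt{99 + 421} = \sqrt{520} = 2 \sqrt{130}$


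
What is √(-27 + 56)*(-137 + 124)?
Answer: -13*√29 ≈ -70.007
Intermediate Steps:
√(-27 + 56)*(-137 + 124) = √29*(-13) = -13*√29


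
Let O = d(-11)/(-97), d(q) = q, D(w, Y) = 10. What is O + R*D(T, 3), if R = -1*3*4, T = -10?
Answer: -11629/97 ≈ -119.89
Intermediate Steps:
R = -12 (R = -3*4 = -12)
O = 11/97 (O = -11/(-97) = -11*(-1/97) = 11/97 ≈ 0.11340)
O + R*D(T, 3) = 11/97 - 12*10 = 11/97 - 120 = -11629/97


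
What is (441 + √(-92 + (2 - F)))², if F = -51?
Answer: (441 + I*√39)² ≈ 1.9444e+5 + 5508.1*I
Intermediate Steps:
(441 + √(-92 + (2 - F)))² = (441 + √(-92 + (2 - 1*(-51))))² = (441 + √(-92 + (2 + 51)))² = (441 + √(-92 + 53))² = (441 + √(-39))² = (441 + I*√39)²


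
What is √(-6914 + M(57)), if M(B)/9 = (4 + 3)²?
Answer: I*√6473 ≈ 80.455*I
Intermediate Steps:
M(B) = 441 (M(B) = 9*(4 + 3)² = 9*7² = 9*49 = 441)
√(-6914 + M(57)) = √(-6914 + 441) = √(-6473) = I*√6473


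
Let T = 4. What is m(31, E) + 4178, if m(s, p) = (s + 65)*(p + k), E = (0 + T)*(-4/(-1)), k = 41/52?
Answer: 75266/13 ≈ 5789.7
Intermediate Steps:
k = 41/52 (k = 41*(1/52) = 41/52 ≈ 0.78846)
E = 16 (E = (0 + 4)*(-4/(-1)) = 4*(-1*(-4)) = 4*4 = 16)
m(s, p) = (65 + s)*(41/52 + p) (m(s, p) = (s + 65)*(p + 41/52) = (65 + s)*(41/52 + p))
m(31, E) + 4178 = (205/4 + 65*16 + (41/52)*31 + 16*31) + 4178 = (205/4 + 1040 + 1271/52 + 496) + 4178 = 20952/13 + 4178 = 75266/13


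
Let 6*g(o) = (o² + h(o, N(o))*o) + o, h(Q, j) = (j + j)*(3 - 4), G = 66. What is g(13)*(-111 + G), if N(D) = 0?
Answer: -1365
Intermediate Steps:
h(Q, j) = -2*j (h(Q, j) = (2*j)*(-1) = -2*j)
g(o) = o/6 + o²/6 (g(o) = ((o² + (-2*0)*o) + o)/6 = ((o² + 0*o) + o)/6 = ((o² + 0) + o)/6 = (o² + o)/6 = (o + o²)/6 = o/6 + o²/6)
g(13)*(-111 + G) = ((⅙)*13*(1 + 13))*(-111 + 66) = ((⅙)*13*14)*(-45) = (91/3)*(-45) = -1365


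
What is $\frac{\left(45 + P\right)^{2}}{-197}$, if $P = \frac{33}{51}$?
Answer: $- \frac{602176}{56933} \approx -10.577$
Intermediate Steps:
$P = \frac{11}{17}$ ($P = 33 \cdot \frac{1}{51} = \frac{11}{17} \approx 0.64706$)
$\frac{\left(45 + P\right)^{2}}{-197} = \frac{\left(45 + \frac{11}{17}\right)^{2}}{-197} = \left(\frac{776}{17}\right)^{2} \left(- \frac{1}{197}\right) = \frac{602176}{289} \left(- \frac{1}{197}\right) = - \frac{602176}{56933}$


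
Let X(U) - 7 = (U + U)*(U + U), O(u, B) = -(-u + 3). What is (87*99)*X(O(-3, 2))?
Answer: 1300563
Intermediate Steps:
O(u, B) = -3 + u (O(u, B) = -(3 - u) = -3 + u)
X(U) = 7 + 4*U² (X(U) = 7 + (U + U)*(U + U) = 7 + (2*U)*(2*U) = 7 + 4*U²)
(87*99)*X(O(-3, 2)) = (87*99)*(7 + 4*(-3 - 3)²) = 8613*(7 + 4*(-6)²) = 8613*(7 + 4*36) = 8613*(7 + 144) = 8613*151 = 1300563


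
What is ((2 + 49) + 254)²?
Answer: 93025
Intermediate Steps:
((2 + 49) + 254)² = (51 + 254)² = 305² = 93025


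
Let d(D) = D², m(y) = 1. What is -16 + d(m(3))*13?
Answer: -3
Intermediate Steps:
-16 + d(m(3))*13 = -16 + 1²*13 = -16 + 1*13 = -16 + 13 = -3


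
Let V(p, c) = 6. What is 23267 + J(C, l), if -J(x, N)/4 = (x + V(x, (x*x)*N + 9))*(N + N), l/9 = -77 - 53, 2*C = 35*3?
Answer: 570827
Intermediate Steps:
C = 105/2 (C = (35*3)/2 = (1/2)*105 = 105/2 ≈ 52.500)
l = -1170 (l = 9*(-77 - 53) = 9*(-130) = -1170)
J(x, N) = -8*N*(6 + x) (J(x, N) = -4*(x + 6)*(N + N) = -4*(6 + x)*2*N = -8*N*(6 + x))
23267 + J(C, l) = 23267 - 8*(-1170)*(6 + 105/2) = 23267 - 8*(-1170)*117/2 = 23267 + 547560 = 570827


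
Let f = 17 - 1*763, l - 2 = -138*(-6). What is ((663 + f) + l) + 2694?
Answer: 3441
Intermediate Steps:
l = 830 (l = 2 - 138*(-6) = 2 + 828 = 830)
f = -746 (f = 17 - 763 = -746)
((663 + f) + l) + 2694 = ((663 - 746) + 830) + 2694 = (-83 + 830) + 2694 = 747 + 2694 = 3441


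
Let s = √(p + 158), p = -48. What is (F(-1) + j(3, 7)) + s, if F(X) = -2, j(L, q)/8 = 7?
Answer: 54 + √110 ≈ 64.488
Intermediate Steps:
j(L, q) = 56 (j(L, q) = 8*7 = 56)
s = √110 (s = √(-48 + 158) = √110 ≈ 10.488)
(F(-1) + j(3, 7)) + s = (-2 + 56) + √110 = 54 + √110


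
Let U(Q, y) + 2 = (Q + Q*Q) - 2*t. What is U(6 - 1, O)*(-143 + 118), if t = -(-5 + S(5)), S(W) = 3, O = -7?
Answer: -600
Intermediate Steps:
t = 2 (t = -(-5 + 3) = -1*(-2) = 2)
U(Q, y) = -6 + Q + Q² (U(Q, y) = -2 + ((Q + Q*Q) - 2*2) = -2 + ((Q + Q²) - 4) = -2 + (-4 + Q + Q²) = -6 + Q + Q²)
U(6 - 1, O)*(-143 + 118) = (-6 + (6 - 1) + (6 - 1)²)*(-143 + 118) = (-6 + 5 + 5²)*(-25) = (-6 + 5 + 25)*(-25) = 24*(-25) = -600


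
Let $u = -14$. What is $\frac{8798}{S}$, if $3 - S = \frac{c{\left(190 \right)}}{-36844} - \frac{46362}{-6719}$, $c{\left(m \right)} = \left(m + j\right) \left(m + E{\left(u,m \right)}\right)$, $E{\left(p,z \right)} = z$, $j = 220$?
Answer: $\frac{544496861782}{20330795} \approx 26782.0$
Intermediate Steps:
$c{\left(m \right)} = 2 m \left(220 + m\right)$ ($c{\left(m \right)} = \left(m + 220\right) \left(m + m\right) = \left(220 + m\right) 2 m = 2 m \left(220 + m\right)$)
$S = \frac{20330795}{61888709}$ ($S = 3 - \left(\frac{2 \cdot 190 \left(220 + 190\right)}{-36844} - \frac{46362}{-6719}\right) = 3 - \left(2 \cdot 190 \cdot 410 \left(- \frac{1}{36844}\right) - - \frac{46362}{6719}\right) = 3 - \left(155800 \left(- \frac{1}{36844}\right) + \frac{46362}{6719}\right) = 3 - \left(- \frac{38950}{9211} + \frac{46362}{6719}\right) = 3 - \frac{165335332}{61888709} = \frac{20330795}{61888709} \approx 0.32851$)
$\frac{8798}{S} = \frac{8798}{\frac{20330795}{61888709}} = 8798 \cdot \frac{61888709}{20330795} = \frac{544496861782}{20330795}$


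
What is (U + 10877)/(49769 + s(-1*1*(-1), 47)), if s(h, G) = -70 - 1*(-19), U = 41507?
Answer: 26192/24859 ≈ 1.0536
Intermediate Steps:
s(h, G) = -51 (s(h, G) = -70 + 19 = -51)
(U + 10877)/(49769 + s(-1*1*(-1), 47)) = (41507 + 10877)/(49769 - 51) = 52384/49718 = 52384*(1/49718) = 26192/24859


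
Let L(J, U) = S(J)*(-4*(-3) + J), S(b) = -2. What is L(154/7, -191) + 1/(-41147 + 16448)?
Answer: -1679533/24699 ≈ -68.000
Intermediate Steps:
L(J, U) = -24 - 2*J (L(J, U) = -2*(-4*(-3) + J) = -2*(12 + J) = -24 - 2*J)
L(154/7, -191) + 1/(-41147 + 16448) = (-24 - 308/7) + 1/(-41147 + 16448) = (-24 - 308/7) + 1/(-24699) = (-24 - 2*22) - 1/24699 = (-24 - 44) - 1/24699 = -68 - 1/24699 = -1679533/24699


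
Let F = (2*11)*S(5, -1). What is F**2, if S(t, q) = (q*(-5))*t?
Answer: 302500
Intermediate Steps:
S(t, q) = -5*q*t (S(t, q) = (-5*q)*t = -5*q*t)
F = 550 (F = (2*11)*(-5*(-1)*5) = 22*25 = 550)
F**2 = 550**2 = 302500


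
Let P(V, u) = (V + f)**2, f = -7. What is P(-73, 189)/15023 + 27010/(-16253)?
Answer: -301752030/244168819 ≈ -1.2358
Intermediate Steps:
P(V, u) = (-7 + V)**2 (P(V, u) = (V - 7)**2 = (-7 + V)**2)
P(-73, 189)/15023 + 27010/(-16253) = (-7 - 73)**2/15023 + 27010/(-16253) = (-80)**2*(1/15023) + 27010*(-1/16253) = 6400*(1/15023) - 27010/16253 = 6400/15023 - 27010/16253 = -301752030/244168819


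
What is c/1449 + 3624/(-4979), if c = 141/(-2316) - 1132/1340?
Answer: -1359225323479/1865832352020 ≈ -0.72848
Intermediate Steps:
c = -234221/258620 (c = 141*(-1/2316) - 1132*1/1340 = -47/772 - 283/335 = -234221/258620 ≈ -0.90566)
c/1449 + 3624/(-4979) = -234221/258620/1449 + 3624/(-4979) = -234221/258620*1/1449 + 3624*(-1/4979) = -234221/374740380 - 3624/4979 = -1359225323479/1865832352020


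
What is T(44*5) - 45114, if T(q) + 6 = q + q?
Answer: -44680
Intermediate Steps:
T(q) = -6 + 2*q (T(q) = -6 + (q + q) = -6 + 2*q)
T(44*5) - 45114 = (-6 + 2*(44*5)) - 45114 = (-6 + 2*220) - 45114 = (-6 + 440) - 45114 = 434 - 45114 = -44680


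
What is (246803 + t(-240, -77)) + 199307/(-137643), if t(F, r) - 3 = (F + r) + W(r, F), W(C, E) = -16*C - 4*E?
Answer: 34228999576/137643 ≈ 2.4868e+5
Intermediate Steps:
t(F, r) = 3 - 15*r - 3*F (t(F, r) = 3 + ((F + r) + (-16*r - 4*F)) = 3 + (-15*r - 3*F) = 3 - 15*r - 3*F)
(246803 + t(-240, -77)) + 199307/(-137643) = (246803 + (3 - 15*(-77) - 3*(-240))) + 199307/(-137643) = (246803 + (3 + 1155 + 720)) + 199307*(-1/137643) = (246803 + 1878) - 199307/137643 = 248681 - 199307/137643 = 34228999576/137643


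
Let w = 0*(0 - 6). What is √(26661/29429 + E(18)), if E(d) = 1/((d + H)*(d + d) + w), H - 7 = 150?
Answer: √34607212155187/6180090 ≈ 0.95189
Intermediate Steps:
H = 157 (H = 7 + 150 = 157)
w = 0 (w = 0*(-6) = 0)
E(d) = 1/(2*d*(157 + d)) (E(d) = 1/((d + 157)*(d + d) + 0) = 1/((157 + d)*(2*d) + 0) = 1/(2*d*(157 + d) + 0) = 1/(2*d*(157 + d)))
√(26661/29429 + E(18)) = √(26661/29429 + (½)/(18*(157 + 18))) = √(26661*(1/29429) + (½)*(1/18)/175) = √(26661/29429 + (½)*(1/18)*(1/175)) = √(26661/29429 + 1/6300) = √(167993729/185402700) = √34607212155187/6180090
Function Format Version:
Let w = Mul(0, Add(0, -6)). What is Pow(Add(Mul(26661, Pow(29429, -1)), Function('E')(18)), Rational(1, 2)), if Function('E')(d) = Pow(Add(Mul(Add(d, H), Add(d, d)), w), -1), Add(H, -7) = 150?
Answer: Mul(Rational(1, 6180090), Pow(34607212155187, Rational(1, 2))) ≈ 0.95189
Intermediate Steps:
H = 157 (H = Add(7, 150) = 157)
w = 0 (w = Mul(0, -6) = 0)
Function('E')(d) = Mul(Rational(1, 2), Pow(d, -1), Pow(Add(157, d), -1)) (Function('E')(d) = Pow(Add(Mul(Add(d, 157), Add(d, d)), 0), -1) = Pow(Add(Mul(Add(157, d), Mul(2, d)), 0), -1) = Pow(Add(Mul(2, d, Add(157, d)), 0), -1) = Pow(Mul(2, d, Add(157, d)), -1) = Mul(Rational(1, 2), Pow(d, -1), Pow(Add(157, d), -1)))
Pow(Add(Mul(26661, Pow(29429, -1)), Function('E')(18)), Rational(1, 2)) = Pow(Add(Mul(26661, Pow(29429, -1)), Mul(Rational(1, 2), Pow(18, -1), Pow(Add(157, 18), -1))), Rational(1, 2)) = Pow(Add(Mul(26661, Rational(1, 29429)), Mul(Rational(1, 2), Rational(1, 18), Pow(175, -1))), Rational(1, 2)) = Pow(Add(Rational(26661, 29429), Mul(Rational(1, 2), Rational(1, 18), Rational(1, 175))), Rational(1, 2)) = Pow(Add(Rational(26661, 29429), Rational(1, 6300)), Rational(1, 2)) = Pow(Rational(167993729, 185402700), Rational(1, 2)) = Mul(Rational(1, 6180090), Pow(34607212155187, Rational(1, 2)))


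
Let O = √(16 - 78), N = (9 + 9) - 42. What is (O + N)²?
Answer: (24 - I*√62)² ≈ 514.0 - 377.95*I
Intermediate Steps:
N = -24 (N = 18 - 42 = -24)
O = I*√62 (O = √(-62) = I*√62 ≈ 7.874*I)
(O + N)² = (I*√62 - 24)² = (-24 + I*√62)²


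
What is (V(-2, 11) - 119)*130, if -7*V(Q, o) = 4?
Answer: -108810/7 ≈ -15544.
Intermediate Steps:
V(Q, o) = -4/7 (V(Q, o) = -⅐*4 = -4/7)
(V(-2, 11) - 119)*130 = (-4/7 - 119)*130 = -837/7*130 = -108810/7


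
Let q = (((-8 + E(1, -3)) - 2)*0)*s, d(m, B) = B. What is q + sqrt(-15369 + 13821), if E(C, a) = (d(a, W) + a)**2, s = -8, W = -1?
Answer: 6*I*sqrt(43) ≈ 39.345*I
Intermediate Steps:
E(C, a) = (-1 + a)**2
q = 0 (q = (((-8 + (-1 - 3)**2) - 2)*0)*(-8) = (((-8 + (-4)**2) - 2)*0)*(-8) = (((-8 + 16) - 2)*0)*(-8) = ((8 - 2)*0)*(-8) = (6*0)*(-8) = 0*(-8) = 0)
q + sqrt(-15369 + 13821) = 0 + sqrt(-15369 + 13821) = 0 + sqrt(-1548) = 0 + 6*I*sqrt(43) = 6*I*sqrt(43)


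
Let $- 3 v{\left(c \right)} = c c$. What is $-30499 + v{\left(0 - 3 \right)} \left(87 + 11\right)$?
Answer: $-30793$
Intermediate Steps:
$v{\left(c \right)} = - \frac{c^{2}}{3}$ ($v{\left(c \right)} = - \frac{c c}{3} = - \frac{c^{2}}{3}$)
$-30499 + v{\left(0 - 3 \right)} \left(87 + 11\right) = -30499 + - \frac{\left(0 - 3\right)^{2}}{3} \left(87 + 11\right) = -30499 + - \frac{\left(0 - 3\right)^{2}}{3} \cdot 98 = -30499 + - \frac{\left(-3\right)^{2}}{3} \cdot 98 = -30499 + \left(- \frac{1}{3}\right) 9 \cdot 98 = -30499 - 294 = -30793$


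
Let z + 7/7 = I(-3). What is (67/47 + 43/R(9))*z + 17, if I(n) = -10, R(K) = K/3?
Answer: -22045/141 ≈ -156.35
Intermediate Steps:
R(K) = K/3 (R(K) = K*(1/3) = K/3)
z = -11 (z = -1 - 10 = -11)
(67/47 + 43/R(9))*z + 17 = (67/47 + 43/(((1/3)*9)))*(-11) + 17 = (67*(1/47) + 43/3)*(-11) + 17 = (67/47 + 43*(1/3))*(-11) + 17 = (67/47 + 43/3)*(-11) + 17 = (2222/141)*(-11) + 17 = -24442/141 + 17 = -22045/141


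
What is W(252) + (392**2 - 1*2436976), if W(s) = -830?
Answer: -2284142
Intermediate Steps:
W(252) + (392**2 - 1*2436976) = -830 + (392**2 - 1*2436976) = -830 + (153664 - 2436976) = -830 - 2283312 = -2284142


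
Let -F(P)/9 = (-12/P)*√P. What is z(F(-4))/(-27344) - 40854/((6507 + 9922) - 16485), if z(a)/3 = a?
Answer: 20427/28 + 81*I/13672 ≈ 729.54 + 0.0059245*I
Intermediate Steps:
F(P) = 108/√P (F(P) = -9*(-12/P)*√P = -(-108)/√P = 108/√P)
z(a) = 3*a
z(F(-4))/(-27344) - 40854/((6507 + 9922) - 16485) = (3*(108/√(-4)))/(-27344) - 40854/((6507 + 9922) - 16485) = (3*(108*(-I/2)))*(-1/27344) - 40854/(16429 - 16485) = (3*(-54*I))*(-1/27344) - 40854/(-56) = -162*I*(-1/27344) - 40854*(-1/56) = 81*I/13672 + 20427/28 = 20427/28 + 81*I/13672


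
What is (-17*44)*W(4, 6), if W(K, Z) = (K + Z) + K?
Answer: -10472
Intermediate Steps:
W(K, Z) = Z + 2*K
(-17*44)*W(4, 6) = (-17*44)*(6 + 2*4) = -748*(6 + 8) = -748*14 = -10472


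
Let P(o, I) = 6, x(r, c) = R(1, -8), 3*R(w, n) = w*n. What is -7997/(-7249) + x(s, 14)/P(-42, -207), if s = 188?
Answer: 3907/5931 ≈ 0.65874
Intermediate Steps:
R(w, n) = n*w/3 (R(w, n) = (w*n)/3 = (n*w)/3 = n*w/3)
x(r, c) = -8/3 (x(r, c) = (⅓)*(-8)*1 = -8/3)
-7997/(-7249) + x(s, 14)/P(-42, -207) = -7997/(-7249) - 8/3/6 = -7997*(-1/7249) - 8/3*⅙ = 727/659 - 4/9 = 3907/5931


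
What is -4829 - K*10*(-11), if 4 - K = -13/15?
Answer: -12881/3 ≈ -4293.7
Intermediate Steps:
K = 73/15 (K = 4 - (-13)/15 = 4 - 1*(-13/15) = 4 + 13/15 = 73/15 ≈ 4.8667)
-4829 - K*10*(-11) = -4829 - (73/15)*10*(-11) = -4829 - 146*(-11)/3 = -4829 - 1*(-1606/3) = -4829 + 1606/3 = -12881/3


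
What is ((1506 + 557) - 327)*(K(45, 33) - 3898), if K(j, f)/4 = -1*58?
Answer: -7169680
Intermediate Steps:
K(j, f) = -232 (K(j, f) = 4*(-1*58) = 4*(-58) = -232)
((1506 + 557) - 327)*(K(45, 33) - 3898) = ((1506 + 557) - 327)*(-232 - 3898) = (2063 - 327)*(-4130) = 1736*(-4130) = -7169680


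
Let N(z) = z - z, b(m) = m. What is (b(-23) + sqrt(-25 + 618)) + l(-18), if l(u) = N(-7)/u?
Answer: -23 + sqrt(593) ≈ 1.3516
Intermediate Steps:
N(z) = 0
l(u) = 0 (l(u) = 0/u = 0)
(b(-23) + sqrt(-25 + 618)) + l(-18) = (-23 + sqrt(-25 + 618)) + 0 = (-23 + sqrt(593)) + 0 = -23 + sqrt(593)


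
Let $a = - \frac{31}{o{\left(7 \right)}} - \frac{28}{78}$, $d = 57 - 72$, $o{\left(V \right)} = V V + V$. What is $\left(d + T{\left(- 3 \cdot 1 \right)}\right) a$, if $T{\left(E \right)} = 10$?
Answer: $\frac{9965}{2184} \approx 4.5627$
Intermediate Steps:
$o{\left(V \right)} = V + V^{2}$ ($o{\left(V \right)} = V^{2} + V = V + V^{2}$)
$d = -15$ ($d = 57 - 72 = -15$)
$a = - \frac{1993}{2184}$ ($a = - \frac{31}{7 \left(1 + 7\right)} - \frac{28}{78} = - \frac{31}{7 \cdot 8} - \frac{14}{39} = - \frac{31}{56} - \frac{14}{39} = - \frac{1993}{2184} \approx -0.91255$)
$\left(d + T{\left(- 3 \cdot 1 \right)}\right) a = \left(-15 + 10\right) \left(- \frac{1993}{2184}\right) = \left(-5\right) \left(- \frac{1993}{2184}\right) = \frac{9965}{2184}$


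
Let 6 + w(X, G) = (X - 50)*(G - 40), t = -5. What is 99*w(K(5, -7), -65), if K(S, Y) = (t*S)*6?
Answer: 2078406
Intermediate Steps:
K(S, Y) = -30*S (K(S, Y) = -5*S*6 = -30*S)
w(X, G) = -6 + (-50 + X)*(-40 + G) (w(X, G) = -6 + (X - 50)*(G - 40) = -6 + (-50 + X)*(-40 + G))
99*w(K(5, -7), -65) = 99*(1994 - 50*(-65) - (-1200)*5 - (-1950)*5) = 99*(1994 + 3250 - 40*(-150) - 65*(-150)) = 99*(1994 + 3250 + 6000 + 9750) = 99*20994 = 2078406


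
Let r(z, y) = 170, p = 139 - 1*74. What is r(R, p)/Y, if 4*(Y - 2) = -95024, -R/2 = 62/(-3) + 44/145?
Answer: -85/11877 ≈ -0.0071567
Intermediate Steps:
p = 65 (p = 139 - 74 = 65)
R = 17716/435 (R = -2*(62/(-3) + 44/145) = -2*(62*(-⅓) + 44*(1/145)) = -2*(-62/3 + 44/145) = -2*(-8858/435) = 17716/435 ≈ 40.726)
Y = -23754 (Y = 2 + (¼)*(-95024) = 2 - 23756 = -23754)
r(R, p)/Y = 170/(-23754) = 170*(-1/23754) = -85/11877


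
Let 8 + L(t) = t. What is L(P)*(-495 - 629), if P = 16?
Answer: -8992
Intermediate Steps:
L(t) = -8 + t
L(P)*(-495 - 629) = (-8 + 16)*(-495 - 629) = 8*(-1124) = -8992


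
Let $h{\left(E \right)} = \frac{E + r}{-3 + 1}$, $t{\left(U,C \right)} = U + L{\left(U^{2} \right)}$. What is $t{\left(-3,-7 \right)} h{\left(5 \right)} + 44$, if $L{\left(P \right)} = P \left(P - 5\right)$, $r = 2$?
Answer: $- \frac{143}{2} \approx -71.5$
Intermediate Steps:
$L{\left(P \right)} = P \left(-5 + P\right)$
$t{\left(U,C \right)} = U + U^{2} \left(-5 + U^{2}\right)$
$h{\left(E \right)} = -1 - \frac{E}{2}$ ($h{\left(E \right)} = \frac{E + 2}{-3 + 1} = \frac{2 + E}{-2} = \left(2 + E\right) \left(- \frac{1}{2}\right) = -1 - \frac{E}{2}$)
$t{\left(-3,-7 \right)} h{\left(5 \right)} + 44 = - 3 \left(1 - 3 \left(-5 + \left(-3\right)^{2}\right)\right) \left(-1 - \frac{5}{2}\right) + 44 = - 3 \left(1 - 3 \left(-5 + 9\right)\right) \left(-1 - \frac{5}{2}\right) + 44 = - 3 \left(1 - 12\right) \left(- \frac{7}{2}\right) + 44 = \left(-3\right) \left(-11\right) \left(- \frac{7}{2}\right) + 44 = 33 \left(- \frac{7}{2}\right) + 44 = - \frac{231}{2} + 44 = - \frac{143}{2}$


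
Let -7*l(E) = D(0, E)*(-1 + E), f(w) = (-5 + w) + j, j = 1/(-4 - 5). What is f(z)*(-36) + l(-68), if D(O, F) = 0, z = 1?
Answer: 148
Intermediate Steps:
j = -⅑ (j = 1/(-9) = -⅑ ≈ -0.11111)
f(w) = -46/9 + w (f(w) = (-5 + w) - ⅑ = -46/9 + w)
l(E) = 0 (l(E) = -0*(-1 + E) = -⅐*0 = 0)
f(z)*(-36) + l(-68) = (-46/9 + 1)*(-36) + 0 = -37/9*(-36) + 0 = 148 + 0 = 148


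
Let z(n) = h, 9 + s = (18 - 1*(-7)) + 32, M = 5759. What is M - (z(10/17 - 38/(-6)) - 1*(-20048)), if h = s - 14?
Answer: -14323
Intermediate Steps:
s = 48 (s = -9 + ((18 - 1*(-7)) + 32) = -9 + ((18 + 7) + 32) = -9 + (25 + 32) = -9 + 57 = 48)
h = 34 (h = 48 - 14 = 34)
z(n) = 34
M - (z(10/17 - 38/(-6)) - 1*(-20048)) = 5759 - (34 - 1*(-20048)) = 5759 - (34 + 20048) = 5759 - 1*20082 = 5759 - 20082 = -14323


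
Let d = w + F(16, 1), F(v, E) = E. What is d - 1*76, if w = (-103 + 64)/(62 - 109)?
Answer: -3486/47 ≈ -74.170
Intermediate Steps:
w = 39/47 (w = -39/(-47) = -39*(-1/47) = 39/47 ≈ 0.82979)
d = 86/47 (d = 39/47 + 1 = 86/47 ≈ 1.8298)
d - 1*76 = 86/47 - 1*76 = 86/47 - 76 = -3486/47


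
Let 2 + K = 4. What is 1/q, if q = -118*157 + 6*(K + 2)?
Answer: -1/18502 ≈ -5.4048e-5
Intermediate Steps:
K = 2 (K = -2 + 4 = 2)
q = -18502 (q = -118*157 + 6*(2 + 2) = -18526 + 6*4 = -18526 + 24 = -18502)
1/q = 1/(-18502) = -1/18502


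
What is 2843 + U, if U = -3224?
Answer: -381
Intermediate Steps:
2843 + U = 2843 - 3224 = -381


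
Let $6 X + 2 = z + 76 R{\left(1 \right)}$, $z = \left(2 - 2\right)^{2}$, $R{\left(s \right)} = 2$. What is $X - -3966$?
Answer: $3991$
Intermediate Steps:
$z = 0$ ($z = 0^{2} = 0$)
$X = 25$ ($X = - \frac{1}{3} + \frac{0 + 76 \cdot 2}{6} = - \frac{1}{3} + \frac{0 + 152}{6} = - \frac{1}{3} + \frac{1}{6} \cdot 152 = - \frac{1}{3} + \frac{76}{3} = 25$)
$X - -3966 = 25 - -3966 = 25 + 3966 = 3991$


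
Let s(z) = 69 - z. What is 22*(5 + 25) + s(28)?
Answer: 701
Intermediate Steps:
22*(5 + 25) + s(28) = 22*(5 + 25) + (69 - 1*28) = 22*30 + (69 - 28) = 660 + 41 = 701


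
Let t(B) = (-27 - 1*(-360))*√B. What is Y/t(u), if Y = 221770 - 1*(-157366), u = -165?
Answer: -379136*I*√165/54945 ≈ -88.636*I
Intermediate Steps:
Y = 379136 (Y = 221770 + 157366 = 379136)
t(B) = 333*√B (t(B) = (-27 + 360)*√B = 333*√B)
Y/t(u) = 379136/((333*√(-165))) = 379136/((333*(I*√165))) = 379136/((333*I*√165)) = 379136*(-I*√165/54945) = -379136*I*√165/54945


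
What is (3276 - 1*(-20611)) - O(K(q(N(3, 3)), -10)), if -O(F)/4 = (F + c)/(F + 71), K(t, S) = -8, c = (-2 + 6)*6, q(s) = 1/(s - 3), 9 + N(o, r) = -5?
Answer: 1504945/63 ≈ 23888.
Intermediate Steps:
N(o, r) = -14 (N(o, r) = -9 - 5 = -14)
q(s) = 1/(-3 + s)
c = 24 (c = 4*6 = 24)
O(F) = -4*(24 + F)/(71 + F) (O(F) = -4*(F + 24)/(F + 71) = -4*(24 + F)/(71 + F))
(3276 - 1*(-20611)) - O(K(q(N(3, 3)), -10)) = (3276 - 1*(-20611)) - 4*(-24 - 1*(-8))/(71 - 8) = (3276 + 20611) - 4*(-24 + 8)/63 = 23887 - 4*(-16)/63 = 23887 - 1*(-64/63) = 23887 + 64/63 = 1504945/63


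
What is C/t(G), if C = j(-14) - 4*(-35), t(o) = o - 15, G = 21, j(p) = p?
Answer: 21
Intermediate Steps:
t(o) = -15 + o
C = 126 (C = -14 - 4*(-35) = -14 + 140 = 126)
C/t(G) = 126/(-15 + 21) = 126/6 = 126*(⅙) = 21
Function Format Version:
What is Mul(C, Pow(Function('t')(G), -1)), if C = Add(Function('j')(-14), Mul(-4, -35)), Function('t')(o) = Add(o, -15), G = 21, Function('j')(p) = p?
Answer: 21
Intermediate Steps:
Function('t')(o) = Add(-15, o)
C = 126 (C = Add(-14, Mul(-4, -35)) = Add(-14, 140) = 126)
Mul(C, Pow(Function('t')(G), -1)) = Mul(126, Pow(Add(-15, 21), -1)) = Mul(126, Pow(6, -1)) = Mul(126, Rational(1, 6)) = 21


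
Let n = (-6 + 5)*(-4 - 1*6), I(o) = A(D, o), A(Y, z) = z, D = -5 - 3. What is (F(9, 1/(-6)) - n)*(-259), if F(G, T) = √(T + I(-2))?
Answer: 2590 - 259*I*√78/6 ≈ 2590.0 - 381.24*I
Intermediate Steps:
D = -8
I(o) = o
n = 10 (n = -(-4 - 6) = -1*(-10) = 10)
F(G, T) = √(-2 + T) (F(G, T) = √(T - 2) = √(-2 + T))
(F(9, 1/(-6)) - n)*(-259) = (√(-2 + 1/(-6)) - 1*10)*(-259) = (√(-2 + 1*(-⅙)) - 10)*(-259) = (√(-2 - ⅙) - 10)*(-259) = (√(-13/6) - 10)*(-259) = (I*√78/6 - 10)*(-259) = (-10 + I*√78/6)*(-259) = 2590 - 259*I*√78/6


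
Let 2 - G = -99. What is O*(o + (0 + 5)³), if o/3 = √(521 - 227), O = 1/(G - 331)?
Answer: -25/46 - 21*√6/230 ≈ -0.76713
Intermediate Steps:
G = 101 (G = 2 - 1*(-99) = 2 + 99 = 101)
O = -1/230 (O = 1/(101 - 331) = 1/(-230) = -1/230 ≈ -0.0043478)
o = 21*√6 (o = 3*√(521 - 227) = 3*√294 = 3*(7*√6) = 21*√6 ≈ 51.439)
O*(o + (0 + 5)³) = -(21*√6 + (0 + 5)³)/230 = -(21*√6 + 5³)/230 = -(21*√6 + 125)/230 = -(125 + 21*√6)/230 = -25/46 - 21*√6/230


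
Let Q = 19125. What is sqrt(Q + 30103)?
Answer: 2*sqrt(12307) ≈ 221.87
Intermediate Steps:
sqrt(Q + 30103) = sqrt(19125 + 30103) = sqrt(49228) = 2*sqrt(12307)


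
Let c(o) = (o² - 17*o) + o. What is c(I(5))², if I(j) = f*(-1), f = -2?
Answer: 784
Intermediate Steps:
I(j) = 2 (I(j) = -2*(-1) = 2)
c(o) = o² - 16*o
c(I(5))² = (2*(-16 + 2))² = (2*(-14))² = (-28)² = 784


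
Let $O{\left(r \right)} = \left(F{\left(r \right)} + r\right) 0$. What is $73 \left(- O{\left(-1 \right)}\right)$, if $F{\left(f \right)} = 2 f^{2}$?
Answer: $0$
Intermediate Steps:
$O{\left(r \right)} = 0$ ($O{\left(r \right)} = \left(2 r^{2} + r\right) 0 = \left(r + 2 r^{2}\right) 0 = 0$)
$73 \left(- O{\left(-1 \right)}\right) = 73 \left(\left(-1\right) 0\right) = 73 \cdot 0 = 0$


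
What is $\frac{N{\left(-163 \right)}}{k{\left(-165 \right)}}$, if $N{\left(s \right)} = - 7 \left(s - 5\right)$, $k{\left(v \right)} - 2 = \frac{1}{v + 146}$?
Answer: $\frac{22344}{37} \approx 603.89$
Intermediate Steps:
$k{\left(v \right)} = 2 + \frac{1}{146 + v}$ ($k{\left(v \right)} = 2 + \frac{1}{v + 146} = 2 + \frac{1}{146 + v}$)
$N{\left(s \right)} = 35 - 7 s$ ($N{\left(s \right)} = - 7 \left(-5 + s\right) = 35 - 7 s$)
$\frac{N{\left(-163 \right)}}{k{\left(-165 \right)}} = \frac{35 - -1141}{\frac{1}{146 - 165} \left(293 + 2 \left(-165\right)\right)} = \frac{35 + 1141}{\frac{1}{-19} \left(293 - 330\right)} = \frac{1176}{\left(- \frac{1}{19}\right) \left(-37\right)} = \frac{1176}{\frac{37}{19}} = 1176 \cdot \frac{19}{37} = \frac{22344}{37}$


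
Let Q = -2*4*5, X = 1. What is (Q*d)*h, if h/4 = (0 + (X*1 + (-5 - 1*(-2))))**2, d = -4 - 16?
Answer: 12800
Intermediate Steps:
d = -20
Q = -40 (Q = -8*5 = -40)
h = 16 (h = 4*(0 + (1*1 + (-5 - 1*(-2))))**2 = 4*(0 + (1 + (-5 + 2)))**2 = 4*(0 + (1 - 3))**2 = 4*(0 - 2)**2 = 4*(-2)**2 = 4*4 = 16)
(Q*d)*h = -40*(-20)*16 = 800*16 = 12800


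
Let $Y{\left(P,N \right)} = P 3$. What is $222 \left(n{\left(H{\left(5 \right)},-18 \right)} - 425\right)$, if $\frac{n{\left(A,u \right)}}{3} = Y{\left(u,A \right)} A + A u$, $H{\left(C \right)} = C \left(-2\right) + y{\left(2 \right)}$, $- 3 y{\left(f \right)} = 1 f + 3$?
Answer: $465090$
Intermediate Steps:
$y{\left(f \right)} = -1 - \frac{f}{3}$ ($y{\left(f \right)} = - \frac{1 f + 3}{3} = - \frac{f + 3}{3} = - \frac{3 + f}{3} = -1 - \frac{f}{3}$)
$Y{\left(P,N \right)} = 3 P$
$H{\left(C \right)} = - \frac{5}{3} - 2 C$ ($H{\left(C \right)} = C \left(-2\right) - \frac{5}{3} = - 2 C - \frac{5}{3} = - \frac{5}{3} - 2 C$)
$n{\left(A,u \right)} = 12 A u$ ($n{\left(A,u \right)} = 3 \left(3 u A + A u\right) = 3 \left(3 A u + A u\right) = 3 \cdot 4 A u = 12 A u$)
$222 \left(n{\left(H{\left(5 \right)},-18 \right)} - 425\right) = 222 \left(12 \left(- \frac{5}{3} - 10\right) \left(-18\right) - 425\right) = 222 \left(12 \left(- \frac{35}{3}\right) \left(-18\right) - 425\right) = 222 \left(2520 - 425\right) = 222 \cdot 2095 = 465090$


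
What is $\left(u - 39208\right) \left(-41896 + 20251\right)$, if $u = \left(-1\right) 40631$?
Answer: $1728115155$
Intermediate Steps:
$u = -40631$
$\left(u - 39208\right) \left(-41896 + 20251\right) = \left(-40631 - 39208\right) \left(-41896 + 20251\right) = \left(-79839\right) \left(-21645\right) = 1728115155$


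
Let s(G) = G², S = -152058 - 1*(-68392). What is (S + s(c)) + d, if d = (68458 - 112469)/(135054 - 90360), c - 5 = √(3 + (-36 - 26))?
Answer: -3740931811/44694 + 10*I*√59 ≈ -83701.0 + 76.811*I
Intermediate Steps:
S = -83666 (S = -152058 + 68392 = -83666)
c = 5 + I*√59 (c = 5 + √(3 + (-36 - 26)) = 5 + √(3 - 62) = 5 + √(-59) = 5 + I*√59 ≈ 5.0 + 7.6811*I)
d = -44011/44694 ≈ -0.98472
(S + s(c)) + d = (-83666 + (5 + I*√59)²) - 44011/44694 = -3739412215/44694 + (5 + I*√59)²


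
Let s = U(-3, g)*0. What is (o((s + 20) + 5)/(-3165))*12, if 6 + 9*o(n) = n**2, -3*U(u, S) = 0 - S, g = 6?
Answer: -2476/9495 ≈ -0.26077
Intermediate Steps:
U(u, S) = S/3 (U(u, S) = -(0 - S)/3 = -(-1)*S/3 = S/3)
s = 0 (s = ((1/3)*6)*0 = 2*0 = 0)
o(n) = -2/3 + n**2/9
(o((s + 20) + 5)/(-3165))*12 = ((-2/3 + ((0 + 20) + 5)**2/9)/(-3165))*12 = ((-2/3 + (20 + 5)**2/9)*(-1/3165))*12 = ((-2/3 + (1/9)*25**2)*(-1/3165))*12 = ((-2/3 + (1/9)*625)*(-1/3165))*12 = ((-2/3 + 625/9)*(-1/3165))*12 = ((619/9)*(-1/3165))*12 = -619/28485*12 = -2476/9495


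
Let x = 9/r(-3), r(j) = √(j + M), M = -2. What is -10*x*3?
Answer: 54*I*√5 ≈ 120.75*I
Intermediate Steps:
r(j) = √(-2 + j) (r(j) = √(j - 2) = √(-2 + j))
x = -9*I*√5/5 (x = 9/(√(-2 - 3)) = 9/(√(-5)) = 9/((I*√5)) = 9*(-I*√5/5) = -9*I*√5/5 ≈ -4.0249*I)
-10*x*3 = -(-18)*I*√5*3 = (18*I*√5)*3 = 54*I*√5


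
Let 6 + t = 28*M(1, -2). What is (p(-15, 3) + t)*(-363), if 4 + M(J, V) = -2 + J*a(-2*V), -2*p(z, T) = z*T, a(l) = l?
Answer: 28677/2 ≈ 14339.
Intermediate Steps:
p(z, T) = -T*z/2 (p(z, T) = -z*T/2 = -T*z/2)
M(J, V) = -6 - 2*J*V (M(J, V) = -4 + (-2 + J*(-2*V)) = -4 + (-2 - 2*J*V) = -6 - 2*J*V)
t = -62 (t = -6 + 28*(-6 - 2*1*(-2)) = -6 + 28*(-6 + 4) = -6 + 28*(-2) = -6 - 56 = -62)
(p(-15, 3) + t)*(-363) = (-½*3*(-15) - 62)*(-363) = (45/2 - 62)*(-363) = -79/2*(-363) = 28677/2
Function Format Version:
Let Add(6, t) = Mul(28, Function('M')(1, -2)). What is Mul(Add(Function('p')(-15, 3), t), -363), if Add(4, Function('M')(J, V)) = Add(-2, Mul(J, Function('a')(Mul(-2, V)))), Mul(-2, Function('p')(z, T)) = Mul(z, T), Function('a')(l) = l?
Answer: Rational(28677, 2) ≈ 14339.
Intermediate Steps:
Function('p')(z, T) = Mul(Rational(-1, 2), T, z) (Function('p')(z, T) = Mul(Rational(-1, 2), Mul(z, T)) = Mul(Rational(-1, 2), Mul(T, z)) = Mul(Rational(-1, 2), T, z))
Function('M')(J, V) = Add(-6, Mul(-2, J, V)) (Function('M')(J, V) = Add(-4, Add(-2, Mul(J, Mul(-2, V)))) = Add(-4, Add(-2, Mul(-2, J, V))) = Add(-6, Mul(-2, J, V)))
t = -62 (t = Add(-6, Mul(28, Add(-6, Mul(-2, 1, -2)))) = Add(-6, Mul(28, Add(-6, 4))) = Add(-6, Mul(28, -2)) = Add(-6, -56) = -62)
Mul(Add(Function('p')(-15, 3), t), -363) = Mul(Add(Mul(Rational(-1, 2), 3, -15), -62), -363) = Mul(Add(Rational(45, 2), -62), -363) = Mul(Rational(-79, 2), -363) = Rational(28677, 2)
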